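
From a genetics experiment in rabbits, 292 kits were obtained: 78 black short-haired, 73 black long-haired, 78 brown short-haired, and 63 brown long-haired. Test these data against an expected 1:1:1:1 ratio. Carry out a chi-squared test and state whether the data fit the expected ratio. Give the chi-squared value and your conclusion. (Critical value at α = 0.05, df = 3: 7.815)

Expected counts for N = 292 under a 1:1:1:1 ratio (total parts = 4):
  black short-haired: 292 × 1/4 = 73
  black long-haired: 292 × 1/4 = 73
  brown short-haired: 292 × 1/4 = 73
  brown long-haired: 292 × 1/4 = 73
χ² = Σ (O − E)² / E
  black short-haired: (78 − 73)² / 73 = 0.3425
  black long-haired: (73 − 73)² / 73 = 0.0000
  brown short-haired: (78 − 73)² / 73 = 0.3425
  brown long-haired: (63 − 73)² / 73 = 1.3699
χ² = 0.3425 + 0.0000 + 0.3425 + 1.3699 = 2.0549 ≈ 2.055
Degrees of freedom = 4 − 1 = 3; critical value at α = 0.05 is 7.815.
Since 2.055 < 7.815, we fail to reject the null hypothesis — the data are consistent with the 1:1:1:1 ratio.

2.055; consistent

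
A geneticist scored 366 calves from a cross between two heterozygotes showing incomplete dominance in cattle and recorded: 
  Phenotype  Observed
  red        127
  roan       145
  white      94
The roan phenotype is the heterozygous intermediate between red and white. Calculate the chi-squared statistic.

21.732

With incomplete dominance, a heterozygote × heterozygote cross gives a 1:2:1 phenotypic ratio.
The 1:2:1 ratio has 4 parts, so with N = 366 the expected counts are:
  red: 366 × 1/4 = 91.5
  roan: 366 × 2/4 = 183
  white: 366 × 1/4 = 91.5
χ² = Σ (O − E)² / E
  red: (127 − 91.5)² / 91.5 = 13.7732
  roan: (145 − 183)² / 183 = 7.8907
  white: (94 − 91.5)² / 91.5 = 0.0683
χ² = 13.7732 + 7.8907 + 0.0683 = 21.7322 ≈ 21.732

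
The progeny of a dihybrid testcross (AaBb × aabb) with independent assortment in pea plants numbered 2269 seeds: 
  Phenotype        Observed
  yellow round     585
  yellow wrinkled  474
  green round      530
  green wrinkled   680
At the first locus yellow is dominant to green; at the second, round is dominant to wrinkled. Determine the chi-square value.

A dihybrid testcross with independent assortment gives a 1:1:1:1 ratio.
Under the 1:1:1:1 hypothesis (Σ ratio = 4, N = 2269):
  yellow round: 2269 × 1/4 = 567.25
  yellow wrinkled: 2269 × 1/4 = 567.25
  green round: 2269 × 1/4 = 567.25
  green wrinkled: 2269 × 1/4 = 567.25
χ² = Σ (O − E)² / E
  yellow round: (585 − 567.25)² / 567.25 = 0.5554
  yellow wrinkled: (474 − 567.25)² / 567.25 = 15.3293
  green round: (530 − 567.25)² / 567.25 = 2.4461
  green wrinkled: (680 − 567.25)² / 567.25 = 22.4109
χ² = 0.5554 + 15.3293 + 2.4461 + 22.4109 = 40.7417 ≈ 40.742

40.742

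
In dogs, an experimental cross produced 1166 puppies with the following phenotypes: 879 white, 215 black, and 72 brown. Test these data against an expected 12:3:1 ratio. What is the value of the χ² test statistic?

0.094

Expected counts for N = 1166 under a 12:3:1 ratio (total parts = 16):
  white: 1166 × 12/16 = 874.5
  black: 1166 × 3/16 = 218.625
  brown: 1166 × 1/16 = 72.875
χ² = Σ (O − E)² / E
  white: (879 − 874.5)² / 874.5 = 0.0232
  black: (215 − 218.625)² / 218.625 = 0.0601
  brown: (72 − 72.875)² / 72.875 = 0.0105
χ² = 0.0232 + 0.0601 + 0.0105 = 0.0938 ≈ 0.094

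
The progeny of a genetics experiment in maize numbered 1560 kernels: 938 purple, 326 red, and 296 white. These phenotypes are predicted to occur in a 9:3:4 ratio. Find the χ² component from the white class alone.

Under the 9:3:4 hypothesis (Σ ratio = 16, N = 1560):
  purple: 1560 × 9/16 = 877.5
  red: 1560 × 3/16 = 292.5
  white: 1560 × 4/16 = 390
Contribution of white: (296 − 390)² / 390 = 22.6564

22.656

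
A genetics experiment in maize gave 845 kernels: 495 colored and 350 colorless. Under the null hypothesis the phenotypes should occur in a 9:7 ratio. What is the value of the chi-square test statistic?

1.864

The 9:7 ratio has 16 parts, so with N = 845 the expected counts are:
  colored: 845 × 9/16 = 475.3125
  colorless: 845 × 7/16 = 369.6875
χ² = Σ (O − E)² / E
  colored: (495 − 475.3125)² / 475.3125 = 0.8155
  colorless: (350 − 369.6875)² / 369.6875 = 1.0484
χ² = 0.8155 + 1.0484 = 1.8639 ≈ 1.864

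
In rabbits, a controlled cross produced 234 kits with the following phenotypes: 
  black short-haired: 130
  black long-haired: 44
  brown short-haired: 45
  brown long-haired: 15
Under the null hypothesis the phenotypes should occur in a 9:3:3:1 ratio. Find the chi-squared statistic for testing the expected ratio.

The 9:3:3:1 ratio has 16 parts, so with N = 234 the expected counts are:
  black short-haired: 234 × 9/16 = 131.625
  black long-haired: 234 × 3/16 = 43.875
  brown short-haired: 234 × 3/16 = 43.875
  brown long-haired: 234 × 1/16 = 14.625
χ² = Σ (O − E)² / E
  black short-haired: (130 − 131.625)² / 131.625 = 0.0201
  black long-haired: (44 − 43.875)² / 43.875 = 0.0004
  brown short-haired: (45 − 43.875)² / 43.875 = 0.0288
  brown long-haired: (15 − 14.625)² / 14.625 = 0.0096
χ² = 0.0201 + 0.0004 + 0.0288 + 0.0096 = 0.0589 ≈ 0.059

0.059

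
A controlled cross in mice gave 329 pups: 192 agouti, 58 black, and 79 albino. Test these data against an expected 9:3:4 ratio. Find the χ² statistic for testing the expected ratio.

The 9:3:4 ratio has 16 parts, so with N = 329 the expected counts are:
  agouti: 329 × 9/16 = 185.0625
  black: 329 × 3/16 = 61.6875
  albino: 329 × 4/16 = 82.25
χ² = Σ (O − E)² / E
  agouti: (192 − 185.0625)² / 185.0625 = 0.2601
  black: (58 − 61.6875)² / 61.6875 = 0.2204
  albino: (79 − 82.25)² / 82.25 = 0.1284
χ² = 0.2601 + 0.2204 + 0.1284 = 0.6089 ≈ 0.609

0.609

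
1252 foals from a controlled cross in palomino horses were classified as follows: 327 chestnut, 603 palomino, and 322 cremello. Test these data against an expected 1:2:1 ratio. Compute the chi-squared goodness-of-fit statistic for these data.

Under the 1:2:1 hypothesis (Σ ratio = 4, N = 1252):
  chestnut: 1252 × 1/4 = 313
  palomino: 1252 × 2/4 = 626
  cremello: 1252 × 1/4 = 313
χ² = Σ (O − E)² / E
  chestnut: (327 − 313)² / 313 = 0.6262
  palomino: (603 − 626)² / 626 = 0.8450
  cremello: (322 − 313)² / 313 = 0.2588
χ² = 0.6262 + 0.8450 + 0.2588 = 1.730

1.730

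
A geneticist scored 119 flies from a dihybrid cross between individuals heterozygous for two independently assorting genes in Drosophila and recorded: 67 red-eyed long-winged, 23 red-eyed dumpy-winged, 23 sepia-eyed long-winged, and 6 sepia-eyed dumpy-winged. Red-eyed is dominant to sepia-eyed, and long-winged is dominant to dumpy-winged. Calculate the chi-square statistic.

0.320

A dihybrid F₂ with independent assortment and complete dominance at both loci gives a 9:3:3:1 phenotypic ratio.
Under the 9:3:3:1 hypothesis (Σ ratio = 16, N = 119):
  red-eyed long-winged: 119 × 9/16 = 66.9375
  red-eyed dumpy-winged: 119 × 3/16 = 22.3125
  sepia-eyed long-winged: 119 × 3/16 = 22.3125
  sepia-eyed dumpy-winged: 119 × 1/16 = 7.4375
χ² = Σ (O − E)² / E
  red-eyed long-winged: (67 − 66.9375)² / 66.9375 = 0.0001
  red-eyed dumpy-winged: (23 − 22.3125)² / 22.3125 = 0.0212
  sepia-eyed long-winged: (23 − 22.3125)² / 22.3125 = 0.0212
  sepia-eyed dumpy-winged: (6 − 7.4375)² / 7.4375 = 0.2778
χ² = 0.0001 + 0.0212 + 0.0212 + 0.2778 = 0.3203 ≈ 0.320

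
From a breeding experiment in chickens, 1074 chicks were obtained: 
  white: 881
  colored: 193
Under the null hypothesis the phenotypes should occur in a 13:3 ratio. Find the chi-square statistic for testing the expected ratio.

0.429

Under the 13:3 hypothesis (Σ ratio = 16, N = 1074):
  white: 1074 × 13/16 = 872.625
  colored: 1074 × 3/16 = 201.375
χ² = Σ (O − E)² / E
  white: (881 − 872.625)² / 872.625 = 0.0804
  colored: (193 − 201.375)² / 201.375 = 0.3483
χ² = 0.0804 + 0.3483 = 0.4287 ≈ 0.429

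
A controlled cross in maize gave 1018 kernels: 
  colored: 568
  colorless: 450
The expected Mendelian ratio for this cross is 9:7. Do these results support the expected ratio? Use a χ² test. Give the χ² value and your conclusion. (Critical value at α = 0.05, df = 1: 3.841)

0.085; consistent

Expected counts for N = 1018 under a 9:7 ratio (total parts = 16):
  colored: 1018 × 9/16 = 572.625
  colorless: 1018 × 7/16 = 445.375
χ² = Σ (O − E)² / E
  colored: (568 − 572.625)² / 572.625 = 0.0374
  colorless: (450 − 445.375)² / 445.375 = 0.0480
χ² = 0.0374 + 0.0480 = 0.0854 ≈ 0.085
Degrees of freedom = 2 − 1 = 1; critical value at α = 0.05 is 3.841.
Since 0.085 < 3.841, we fail to reject the null hypothesis — the data are consistent with the 9:7 ratio.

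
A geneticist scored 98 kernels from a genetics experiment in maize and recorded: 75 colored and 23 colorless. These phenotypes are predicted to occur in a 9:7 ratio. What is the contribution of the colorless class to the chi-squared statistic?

Total ratio parts = 16. Expected numbers out of 98:
  colored: 98 × 9/16 = 55.125
  colorless: 98 × 7/16 = 42.875
Contribution of colorless: (23 − 42.875)² / 42.875 = 9.2132

9.213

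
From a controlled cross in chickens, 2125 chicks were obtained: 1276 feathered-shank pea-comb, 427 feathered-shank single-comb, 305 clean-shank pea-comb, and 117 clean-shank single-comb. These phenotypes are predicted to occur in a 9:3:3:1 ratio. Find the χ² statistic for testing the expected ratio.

31.289

The 9:3:3:1 ratio has 16 parts, so with N = 2125 the expected counts are:
  feathered-shank pea-comb: 2125 × 9/16 = 1195.3125
  feathered-shank single-comb: 2125 × 3/16 = 398.4375
  clean-shank pea-comb: 2125 × 3/16 = 398.4375
  clean-shank single-comb: 2125 × 1/16 = 132.8125
χ² = Σ (O − E)² / E
  feathered-shank pea-comb: (1276 − 1195.3125)² / 1195.3125 = 5.4467
  feathered-shank single-comb: (427 − 398.4375)² / 398.4375 = 2.0475
  clean-shank pea-comb: (305 − 398.4375)² / 398.4375 = 21.9120
  clean-shank single-comb: (117 − 132.8125)² / 132.8125 = 1.8826
χ² = 5.4467 + 2.0475 + 21.9120 + 1.8826 = 31.2888 ≈ 31.289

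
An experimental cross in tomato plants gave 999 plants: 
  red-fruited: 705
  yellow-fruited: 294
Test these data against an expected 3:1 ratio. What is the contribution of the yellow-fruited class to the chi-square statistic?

Under the 3:1 hypothesis (Σ ratio = 4, N = 999):
  red-fruited: 999 × 3/4 = 749.25
  yellow-fruited: 999 × 1/4 = 249.75
Contribution of yellow-fruited: (294 − 249.75)² / 249.75 = 7.8401

7.840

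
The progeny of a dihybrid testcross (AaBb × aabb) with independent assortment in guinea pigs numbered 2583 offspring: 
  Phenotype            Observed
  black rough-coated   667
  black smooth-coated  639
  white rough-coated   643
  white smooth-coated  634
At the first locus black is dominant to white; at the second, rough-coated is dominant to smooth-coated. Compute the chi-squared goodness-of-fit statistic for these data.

0.995

A dihybrid testcross with independent assortment gives a 1:1:1:1 ratio.
Total ratio parts = 4. Expected numbers out of 2583:
  black rough-coated: 2583 × 1/4 = 645.75
  black smooth-coated: 2583 × 1/4 = 645.75
  white rough-coated: 2583 × 1/4 = 645.75
  white smooth-coated: 2583 × 1/4 = 645.75
χ² = Σ (O − E)² / E
  black rough-coated: (667 − 645.75)² / 645.75 = 0.6993
  black smooth-coated: (639 − 645.75)² / 645.75 = 0.0706
  white rough-coated: (643 − 645.75)² / 645.75 = 0.0117
  white smooth-coated: (634 − 645.75)² / 645.75 = 0.2138
χ² = 0.6993 + 0.0706 + 0.0117 + 0.2138 = 0.9954 ≈ 0.995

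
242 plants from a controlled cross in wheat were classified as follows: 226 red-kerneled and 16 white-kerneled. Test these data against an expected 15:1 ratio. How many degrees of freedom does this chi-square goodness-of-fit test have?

A goodness-of-fit test with 2 phenotype classes has df = 2 − 1 = 1.

1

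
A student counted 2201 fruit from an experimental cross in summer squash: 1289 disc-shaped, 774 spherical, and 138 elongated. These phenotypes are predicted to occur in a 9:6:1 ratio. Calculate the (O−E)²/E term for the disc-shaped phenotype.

Under the 9:6:1 hypothesis (Σ ratio = 16, N = 2201):
  disc-shaped: 2201 × 9/16 = 1238.0625
  spherical: 2201 × 6/16 = 825.375
  elongated: 2201 × 1/16 = 137.5625
Contribution of disc-shaped: (1289 − 1238.0625)² / 1238.0625 = 2.0957

2.096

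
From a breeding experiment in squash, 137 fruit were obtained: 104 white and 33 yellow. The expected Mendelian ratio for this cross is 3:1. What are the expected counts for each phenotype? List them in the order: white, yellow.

102.75, 34.25

Total ratio parts = 4. Expected numbers out of 137:
  white: 137 × 3/4 = 102.75
  yellow: 137 × 1/4 = 34.25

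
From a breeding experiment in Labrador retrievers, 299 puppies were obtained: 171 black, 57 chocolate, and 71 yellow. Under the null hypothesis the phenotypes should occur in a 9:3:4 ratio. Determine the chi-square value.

0.251

Total ratio parts = 16. Expected numbers out of 299:
  black: 299 × 9/16 = 168.1875
  chocolate: 299 × 3/16 = 56.0625
  yellow: 299 × 4/16 = 74.75
χ² = Σ (O − E)² / E
  black: (171 − 168.1875)² / 168.1875 = 0.0470
  chocolate: (57 − 56.0625)² / 56.0625 = 0.0157
  yellow: (71 − 74.75)² / 74.75 = 0.1881
χ² = 0.0470 + 0.0157 + 0.1881 = 0.2508 ≈ 0.251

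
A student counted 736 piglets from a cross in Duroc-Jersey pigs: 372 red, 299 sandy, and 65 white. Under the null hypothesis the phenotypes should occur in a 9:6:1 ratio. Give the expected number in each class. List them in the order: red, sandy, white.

414, 276, 46

Under the 9:6:1 hypothesis (Σ ratio = 16, N = 736):
  red: 736 × 9/16 = 414
  sandy: 736 × 6/16 = 276
  white: 736 × 1/16 = 46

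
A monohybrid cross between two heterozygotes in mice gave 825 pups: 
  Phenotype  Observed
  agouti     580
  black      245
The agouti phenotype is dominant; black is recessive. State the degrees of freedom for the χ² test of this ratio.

For a monohybrid cross between heterozygotes with complete dominance, the expected phenotypic ratio is 3:1.
A goodness-of-fit test with 2 phenotype classes has df = 2 − 1 = 1.

1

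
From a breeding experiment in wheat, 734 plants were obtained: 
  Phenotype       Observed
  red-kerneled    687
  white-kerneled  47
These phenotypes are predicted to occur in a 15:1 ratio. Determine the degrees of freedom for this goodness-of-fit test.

A goodness-of-fit test with 2 phenotype classes has df = 2 − 1 = 1.

1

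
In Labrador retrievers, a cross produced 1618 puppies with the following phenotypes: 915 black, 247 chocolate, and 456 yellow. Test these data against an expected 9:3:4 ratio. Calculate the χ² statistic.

17.059

Total ratio parts = 16. Expected numbers out of 1618:
  black: 1618 × 9/16 = 910.125
  chocolate: 1618 × 3/16 = 303.375
  yellow: 1618 × 4/16 = 404.5
χ² = Σ (O − E)² / E
  black: (915 − 910.125)² / 910.125 = 0.0261
  chocolate: (247 − 303.375)² / 303.375 = 10.4759
  yellow: (456 − 404.5)² / 404.5 = 6.5569
χ² = 0.0261 + 10.4759 + 6.5569 = 17.0589 ≈ 17.059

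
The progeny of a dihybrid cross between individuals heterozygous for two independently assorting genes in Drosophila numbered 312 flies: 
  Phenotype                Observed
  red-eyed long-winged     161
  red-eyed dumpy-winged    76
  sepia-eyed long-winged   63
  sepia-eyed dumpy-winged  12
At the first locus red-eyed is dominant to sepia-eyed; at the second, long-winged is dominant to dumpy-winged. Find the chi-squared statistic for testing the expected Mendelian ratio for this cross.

A dihybrid F₂ with independent assortment and complete dominance at both loci gives a 9:3:3:1 phenotypic ratio.
Expected counts for N = 312 under a 9:3:3:1 ratio (total parts = 16):
  red-eyed long-winged: 312 × 9/16 = 175.5
  red-eyed dumpy-winged: 312 × 3/16 = 58.5
  sepia-eyed long-winged: 312 × 3/16 = 58.5
  sepia-eyed dumpy-winged: 312 × 1/16 = 19.5
χ² = Σ (O − E)² / E
  red-eyed long-winged: (161 − 175.5)² / 175.5 = 1.1980
  red-eyed dumpy-winged: (76 − 58.5)² / 58.5 = 5.2350
  sepia-eyed long-winged: (63 − 58.5)² / 58.5 = 0.3462
  sepia-eyed dumpy-winged: (12 − 19.5)² / 19.5 = 2.8846
χ² = 1.1980 + 5.2350 + 0.3462 + 2.8846 = 9.6638 ≈ 9.664

9.664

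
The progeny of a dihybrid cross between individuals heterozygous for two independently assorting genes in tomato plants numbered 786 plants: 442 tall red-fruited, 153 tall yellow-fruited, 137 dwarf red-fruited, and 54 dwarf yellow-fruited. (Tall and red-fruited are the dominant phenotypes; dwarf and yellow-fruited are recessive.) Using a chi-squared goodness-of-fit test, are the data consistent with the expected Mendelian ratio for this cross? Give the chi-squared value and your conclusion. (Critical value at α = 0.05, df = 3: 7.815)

A dihybrid F₂ with independent assortment and complete dominance at both loci gives a 9:3:3:1 phenotypic ratio.
Expected counts for N = 786 under a 9:3:3:1 ratio (total parts = 16):
  tall red-fruited: 786 × 9/16 = 442.125
  tall yellow-fruited: 786 × 3/16 = 147.375
  dwarf red-fruited: 786 × 3/16 = 147.375
  dwarf yellow-fruited: 786 × 1/16 = 49.125
χ² = Σ (O − E)² / E
  tall red-fruited: (442 − 442.125)² / 442.125 = 0.0000
  tall yellow-fruited: (153 − 147.375)² / 147.375 = 0.2147
  dwarf red-fruited: (137 − 147.375)² / 147.375 = 0.7304
  dwarf yellow-fruited: (54 − 49.125)² / 49.125 = 0.4838
χ² = 0.0000 + 0.2147 + 0.7304 + 0.4838 = 1.4289 ≈ 1.429
Degrees of freedom = 4 − 1 = 3; critical value at α = 0.05 is 7.815.
Since 1.429 < 7.815, we fail to reject the null hypothesis — the data are consistent with the 9:3:3:1 ratio.

1.429; consistent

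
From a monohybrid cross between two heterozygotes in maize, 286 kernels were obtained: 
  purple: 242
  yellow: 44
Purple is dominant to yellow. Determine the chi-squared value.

For a monohybrid cross between heterozygotes with complete dominance, the expected phenotypic ratio is 3:1.
The 3:1 ratio has 4 parts, so with N = 286 the expected counts are:
  purple: 286 × 3/4 = 214.5
  yellow: 286 × 1/4 = 71.5
χ² = Σ (O − E)² / E
  purple: (242 − 214.5)² / 214.5 = 3.5256
  yellow: (44 − 71.5)² / 71.5 = 10.5769
χ² = 3.5256 + 10.5769 = 14.1025 ≈ 14.103

14.103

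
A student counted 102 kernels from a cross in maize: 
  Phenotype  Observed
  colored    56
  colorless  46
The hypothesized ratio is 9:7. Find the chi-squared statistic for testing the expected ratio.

Total ratio parts = 16. Expected numbers out of 102:
  colored: 102 × 9/16 = 57.375
  colorless: 102 × 7/16 = 44.625
χ² = Σ (O − E)² / E
  colored: (56 − 57.375)² / 57.375 = 0.0330
  colorless: (46 − 44.625)² / 44.625 = 0.0424
χ² = 0.0330 + 0.0424 = 0.0754 ≈ 0.075

0.075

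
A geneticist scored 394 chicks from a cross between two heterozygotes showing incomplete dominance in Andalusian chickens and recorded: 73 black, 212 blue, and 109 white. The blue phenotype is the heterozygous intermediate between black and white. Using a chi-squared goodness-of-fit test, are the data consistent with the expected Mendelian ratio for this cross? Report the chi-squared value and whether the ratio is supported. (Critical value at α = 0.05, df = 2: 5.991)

With incomplete dominance, a heterozygote × heterozygote cross gives a 1:2:1 phenotypic ratio.
Total ratio parts = 4. Expected numbers out of 394:
  black: 394 × 1/4 = 98.5
  blue: 394 × 2/4 = 197
  white: 394 × 1/4 = 98.5
χ² = Σ (O − E)² / E
  black: (73 − 98.5)² / 98.5 = 6.6015
  blue: (212 − 197)² / 197 = 1.1421
  white: (109 − 98.5)² / 98.5 = 1.1193
χ² = 6.6015 + 1.1421 + 1.1193 = 8.8629 ≈ 8.863
Degrees of freedom = 3 − 1 = 2; critical value at α = 0.05 is 5.991.
Since 8.863 > 5.991, we reject the null hypothesis — the data do not fit the 1:2:1 ratio.

8.863; not consistent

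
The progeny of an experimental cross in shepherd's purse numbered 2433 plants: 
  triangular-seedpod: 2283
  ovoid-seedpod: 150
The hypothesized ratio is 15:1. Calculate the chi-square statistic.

Under the 15:1 hypothesis (Σ ratio = 16, N = 2433):
  triangular-seedpod: 2433 × 15/16 = 2280.9375
  ovoid-seedpod: 2433 × 1/16 = 152.0625
χ² = Σ (O − E)² / E
  triangular-seedpod: (2283 − 2280.9375)² / 2280.9375 = 0.0019
  ovoid-seedpod: (150 − 152.0625)² / 152.0625 = 0.0280
χ² = 0.0019 + 0.0280 = 0.0299 ≈ 0.030

0.030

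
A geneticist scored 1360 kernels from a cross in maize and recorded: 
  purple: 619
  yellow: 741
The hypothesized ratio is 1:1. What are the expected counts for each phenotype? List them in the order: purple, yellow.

Under the 1:1 hypothesis (Σ ratio = 2, N = 1360):
  purple: 1360 × 1/2 = 680
  yellow: 1360 × 1/2 = 680

680, 680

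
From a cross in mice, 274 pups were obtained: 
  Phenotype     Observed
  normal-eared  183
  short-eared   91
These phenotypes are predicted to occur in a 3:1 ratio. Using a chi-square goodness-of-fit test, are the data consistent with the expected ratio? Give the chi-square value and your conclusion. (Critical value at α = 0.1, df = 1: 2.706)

Under the 3:1 hypothesis (Σ ratio = 4, N = 274):
  normal-eared: 274 × 3/4 = 205.5
  short-eared: 274 × 1/4 = 68.5
χ² = Σ (O − E)² / E
  normal-eared: (183 − 205.5)² / 205.5 = 2.4635
  short-eared: (91 − 68.5)² / 68.5 = 7.3905
χ² = 2.4635 + 7.3905 = 9.854
Degrees of freedom = 2 − 1 = 1; critical value at α = 0.1 is 2.706.
Since 9.854 > 2.706, we reject the null hypothesis — the data do not fit the 3:1 ratio.

9.854; not consistent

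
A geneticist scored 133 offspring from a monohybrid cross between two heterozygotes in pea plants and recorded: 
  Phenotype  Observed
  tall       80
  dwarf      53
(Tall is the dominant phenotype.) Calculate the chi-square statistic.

15.642

For a monohybrid cross between heterozygotes with complete dominance, the expected phenotypic ratio is 3:1.
Total ratio parts = 4. Expected numbers out of 133:
  tall: 133 × 3/4 = 99.75
  dwarf: 133 × 1/4 = 33.25
χ² = Σ (O − E)² / E
  tall: (80 − 99.75)² / 99.75 = 3.9104
  dwarf: (53 − 33.25)² / 33.25 = 11.7312
χ² = 3.9104 + 11.7312 = 15.6416 ≈ 15.642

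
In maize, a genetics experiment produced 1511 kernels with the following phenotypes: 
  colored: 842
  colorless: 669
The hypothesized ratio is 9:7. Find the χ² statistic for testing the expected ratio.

0.169

Total ratio parts = 16. Expected numbers out of 1511:
  colored: 1511 × 9/16 = 849.9375
  colorless: 1511 × 7/16 = 661.0625
χ² = Σ (O − E)² / E
  colored: (842 − 849.9375)² / 849.9375 = 0.0741
  colorless: (669 − 661.0625)² / 661.0625 = 0.0953
χ² = 0.0741 + 0.0953 = 0.1694 ≈ 0.169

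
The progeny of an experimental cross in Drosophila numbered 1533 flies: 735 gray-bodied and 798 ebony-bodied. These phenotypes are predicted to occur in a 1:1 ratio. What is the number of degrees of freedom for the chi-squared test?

A goodness-of-fit test with 2 phenotype classes has df = 2 − 1 = 1.

1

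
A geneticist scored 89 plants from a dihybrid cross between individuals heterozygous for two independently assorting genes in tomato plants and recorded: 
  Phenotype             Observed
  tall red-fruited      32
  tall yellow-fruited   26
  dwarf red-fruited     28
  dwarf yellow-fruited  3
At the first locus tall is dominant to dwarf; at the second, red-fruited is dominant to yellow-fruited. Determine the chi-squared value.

A dihybrid F₂ with independent assortment and complete dominance at both loci gives a 9:3:3:1 phenotypic ratio.
The 9:3:3:1 ratio has 16 parts, so with N = 89 the expected counts are:
  tall red-fruited: 89 × 9/16 = 50.0625
  tall yellow-fruited: 89 × 3/16 = 16.6875
  dwarf red-fruited: 89 × 3/16 = 16.6875
  dwarf yellow-fruited: 89 × 1/16 = 5.5625
χ² = Σ (O − E)² / E
  tall red-fruited: (32 − 50.0625)² / 50.0625 = 6.5169
  tall yellow-fruited: (26 − 16.6875)² / 16.6875 = 5.1969
  dwarf red-fruited: (28 − 16.6875)² / 16.6875 = 7.6688
  dwarf yellow-fruited: (3 − 5.5625)² / 5.5625 = 1.1805
χ² = 6.5169 + 5.1969 + 7.6688 + 1.1805 = 20.5631 ≈ 20.563

20.563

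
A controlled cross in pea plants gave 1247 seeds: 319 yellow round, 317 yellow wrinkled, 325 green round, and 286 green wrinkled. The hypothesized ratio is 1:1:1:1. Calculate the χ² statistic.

2.947

The 1:1:1:1 ratio has 4 parts, so with N = 1247 the expected counts are:
  yellow round: 1247 × 1/4 = 311.75
  yellow wrinkled: 1247 × 1/4 = 311.75
  green round: 1247 × 1/4 = 311.75
  green wrinkled: 1247 × 1/4 = 311.75
χ² = Σ (O − E)² / E
  yellow round: (319 − 311.75)² / 311.75 = 0.1686
  yellow wrinkled: (317 − 311.75)² / 311.75 = 0.0884
  green round: (325 − 311.75)² / 311.75 = 0.5632
  green wrinkled: (286 − 311.75)² / 311.75 = 2.1269
χ² = 0.1686 + 0.0884 + 0.5632 + 2.1269 = 2.9471 ≈ 2.947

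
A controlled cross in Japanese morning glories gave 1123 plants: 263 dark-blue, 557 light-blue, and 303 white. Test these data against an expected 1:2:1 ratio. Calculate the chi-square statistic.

Total ratio parts = 4. Expected numbers out of 1123:
  dark-blue: 1123 × 1/4 = 280.75
  light-blue: 1123 × 2/4 = 561.5
  white: 1123 × 1/4 = 280.75
χ² = Σ (O − E)² / E
  dark-blue: (263 − 280.75)² / 280.75 = 1.1222
  light-blue: (557 − 561.5)² / 561.5 = 0.0361
  white: (303 − 280.75)² / 280.75 = 1.7634
χ² = 1.1222 + 0.0361 + 1.7634 = 2.9217 ≈ 2.922

2.922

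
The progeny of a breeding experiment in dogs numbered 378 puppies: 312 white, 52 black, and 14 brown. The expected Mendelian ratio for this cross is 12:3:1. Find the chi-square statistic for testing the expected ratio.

Under the 12:3:1 hypothesis (Σ ratio = 16, N = 378):
  white: 378 × 12/16 = 283.5
  black: 378 × 3/16 = 70.875
  brown: 378 × 1/16 = 23.625
χ² = Σ (O − E)² / E
  white: (312 − 283.5)² / 283.5 = 2.8651
  black: (52 − 70.875)² / 70.875 = 5.0267
  brown: (14 − 23.625)² / 23.625 = 3.9213
χ² = 2.8651 + 5.0267 + 3.9213 = 11.8131 ≈ 11.813

11.813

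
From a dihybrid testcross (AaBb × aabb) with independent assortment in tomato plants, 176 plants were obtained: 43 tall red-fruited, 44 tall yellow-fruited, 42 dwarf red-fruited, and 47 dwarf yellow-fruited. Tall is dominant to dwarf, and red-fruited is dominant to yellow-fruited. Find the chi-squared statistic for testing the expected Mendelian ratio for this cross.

A dihybrid testcross with independent assortment gives a 1:1:1:1 ratio.
Expected counts for N = 176 under a 1:1:1:1 ratio (total parts = 4):
  tall red-fruited: 176 × 1/4 = 44
  tall yellow-fruited: 176 × 1/4 = 44
  dwarf red-fruited: 176 × 1/4 = 44
  dwarf yellow-fruited: 176 × 1/4 = 44
χ² = Σ (O − E)² / E
  tall red-fruited: (43 − 44)² / 44 = 0.0227
  tall yellow-fruited: (44 − 44)² / 44 = 0.0000
  dwarf red-fruited: (42 − 44)² / 44 = 0.0909
  dwarf yellow-fruited: (47 − 44)² / 44 = 0.2045
χ² = 0.0227 + 0.0000 + 0.0909 + 0.2045 = 0.3181 ≈ 0.318

0.318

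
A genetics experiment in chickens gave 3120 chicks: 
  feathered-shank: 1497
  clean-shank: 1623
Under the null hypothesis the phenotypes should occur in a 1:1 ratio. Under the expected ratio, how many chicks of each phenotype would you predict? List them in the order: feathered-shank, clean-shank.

1560, 1560

The 1:1 ratio has 2 parts, so with N = 3120 the expected counts are:
  feathered-shank: 3120 × 1/2 = 1560
  clean-shank: 3120 × 1/2 = 1560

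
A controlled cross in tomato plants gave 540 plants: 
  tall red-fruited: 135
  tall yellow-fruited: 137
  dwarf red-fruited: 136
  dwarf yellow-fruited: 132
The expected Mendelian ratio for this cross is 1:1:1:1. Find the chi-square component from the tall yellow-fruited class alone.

The 1:1:1:1 ratio has 4 parts, so with N = 540 the expected counts are:
  tall red-fruited: 540 × 1/4 = 135
  tall yellow-fruited: 540 × 1/4 = 135
  dwarf red-fruited: 540 × 1/4 = 135
  dwarf yellow-fruited: 540 × 1/4 = 135
Contribution of tall yellow-fruited: (137 − 135)² / 135 = 0.0296

0.030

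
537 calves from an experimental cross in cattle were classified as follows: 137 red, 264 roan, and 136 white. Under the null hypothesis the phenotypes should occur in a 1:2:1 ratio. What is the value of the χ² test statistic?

0.155

The 1:2:1 ratio has 4 parts, so with N = 537 the expected counts are:
  red: 537 × 1/4 = 134.25
  roan: 537 × 2/4 = 268.5
  white: 537 × 1/4 = 134.25
χ² = Σ (O − E)² / E
  red: (137 − 134.25)² / 134.25 = 0.0563
  roan: (264 − 268.5)² / 268.5 = 0.0754
  white: (136 − 134.25)² / 134.25 = 0.0228
χ² = 0.0563 + 0.0754 + 0.0228 = 0.1545 ≈ 0.155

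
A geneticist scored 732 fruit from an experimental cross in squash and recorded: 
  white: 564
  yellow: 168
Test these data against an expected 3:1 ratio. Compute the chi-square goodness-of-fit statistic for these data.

1.639

Expected counts for N = 732 under a 3:1 ratio (total parts = 4):
  white: 732 × 3/4 = 549
  yellow: 732 × 1/4 = 183
χ² = Σ (O − E)² / E
  white: (564 − 549)² / 549 = 0.4098
  yellow: (168 − 183)² / 183 = 1.2295
χ² = 0.4098 + 1.2295 = 1.6393 ≈ 1.639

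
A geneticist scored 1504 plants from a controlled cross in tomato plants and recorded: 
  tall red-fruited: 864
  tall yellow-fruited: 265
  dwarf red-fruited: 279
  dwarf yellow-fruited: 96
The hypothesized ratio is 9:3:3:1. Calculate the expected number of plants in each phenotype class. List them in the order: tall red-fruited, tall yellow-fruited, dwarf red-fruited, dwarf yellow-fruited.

The 9:3:3:1 ratio has 16 parts, so with N = 1504 the expected counts are:
  tall red-fruited: 1504 × 9/16 = 846
  tall yellow-fruited: 1504 × 3/16 = 282
  dwarf red-fruited: 1504 × 3/16 = 282
  dwarf yellow-fruited: 1504 × 1/16 = 94

846, 282, 282, 94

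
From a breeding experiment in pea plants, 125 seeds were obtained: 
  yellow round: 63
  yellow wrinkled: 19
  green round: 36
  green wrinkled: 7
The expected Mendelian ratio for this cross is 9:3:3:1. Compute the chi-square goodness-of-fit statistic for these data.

8.419

Total ratio parts = 16. Expected numbers out of 125:
  yellow round: 125 × 9/16 = 70.3125
  yellow wrinkled: 125 × 3/16 = 23.4375
  green round: 125 × 3/16 = 23.4375
  green wrinkled: 125 × 1/16 = 7.8125
χ² = Σ (O − E)² / E
  yellow round: (63 − 70.3125)² / 70.3125 = 0.7605
  yellow wrinkled: (19 − 23.4375)² / 23.4375 = 0.8402
  green round: (36 − 23.4375)² / 23.4375 = 6.7335
  green wrinkled: (7 − 7.8125)² / 7.8125 = 0.0845
χ² = 0.7605 + 0.8402 + 6.7335 + 0.0845 = 8.4187 ≈ 8.419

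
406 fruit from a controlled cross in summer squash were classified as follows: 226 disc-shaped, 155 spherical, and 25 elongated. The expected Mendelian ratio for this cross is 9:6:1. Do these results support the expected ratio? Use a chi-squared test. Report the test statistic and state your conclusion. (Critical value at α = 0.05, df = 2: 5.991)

0.080; consistent

Expected counts for N = 406 under a 9:6:1 ratio (total parts = 16):
  disc-shaped: 406 × 9/16 = 228.375
  spherical: 406 × 6/16 = 152.25
  elongated: 406 × 1/16 = 25.375
χ² = Σ (O − E)² / E
  disc-shaped: (226 − 228.375)² / 228.375 = 0.0247
  spherical: (155 − 152.25)² / 152.25 = 0.0497
  elongated: (25 − 25.375)² / 25.375 = 0.0055
χ² = 0.0247 + 0.0497 + 0.0055 = 0.0799 ≈ 0.080
Degrees of freedom = 3 − 1 = 2; critical value at α = 0.05 is 5.991.
Since 0.080 < 5.991, we fail to reject the null hypothesis — the data are consistent with the 9:6:1 ratio.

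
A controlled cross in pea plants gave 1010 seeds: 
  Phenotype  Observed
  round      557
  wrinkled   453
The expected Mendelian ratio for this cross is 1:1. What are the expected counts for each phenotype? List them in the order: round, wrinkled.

505, 505

Total ratio parts = 2. Expected numbers out of 1010:
  round: 1010 × 1/2 = 505
  wrinkled: 1010 × 1/2 = 505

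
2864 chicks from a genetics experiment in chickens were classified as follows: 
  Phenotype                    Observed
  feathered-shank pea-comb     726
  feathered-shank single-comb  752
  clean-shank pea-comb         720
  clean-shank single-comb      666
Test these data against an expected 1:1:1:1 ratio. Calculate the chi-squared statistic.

Under the 1:1:1:1 hypothesis (Σ ratio = 4, N = 2864):
  feathered-shank pea-comb: 2864 × 1/4 = 716
  feathered-shank single-comb: 2864 × 1/4 = 716
  clean-shank pea-comb: 2864 × 1/4 = 716
  clean-shank single-comb: 2864 × 1/4 = 716
χ² = Σ (O − E)² / E
  feathered-shank pea-comb: (726 − 716)² / 716 = 0.1397
  feathered-shank single-comb: (752 − 716)² / 716 = 1.8101
  clean-shank pea-comb: (720 − 716)² / 716 = 0.0223
  clean-shank single-comb: (666 − 716)² / 716 = 3.4916
χ² = 0.1397 + 1.8101 + 0.0223 + 3.4916 = 5.4637 ≈ 5.464

5.464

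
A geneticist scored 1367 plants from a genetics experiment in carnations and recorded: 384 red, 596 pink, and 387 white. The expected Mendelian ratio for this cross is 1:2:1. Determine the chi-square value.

Under the 1:2:1 hypothesis (Σ ratio = 4, N = 1367):
  red: 1367 × 1/4 = 341.75
  pink: 1367 × 2/4 = 683.5
  white: 1367 × 1/4 = 341.75
χ² = Σ (O − E)² / E
  red: (384 − 341.75)² / 341.75 = 5.2233
  pink: (596 − 683.5)² / 683.5 = 11.2015
  white: (387 − 341.75)² / 341.75 = 5.9914
χ² = 5.2233 + 11.2015 + 5.9914 = 22.4162 ≈ 22.416

22.416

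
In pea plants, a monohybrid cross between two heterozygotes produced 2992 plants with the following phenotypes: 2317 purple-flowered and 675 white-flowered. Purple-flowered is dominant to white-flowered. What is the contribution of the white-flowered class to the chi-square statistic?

7.124

For a monohybrid cross between heterozygotes with complete dominance, the expected phenotypic ratio is 3:1.
Under the 3:1 hypothesis (Σ ratio = 4, N = 2992):
  purple-flowered: 2992 × 3/4 = 2244
  white-flowered: 2992 × 1/4 = 748
Contribution of white-flowered: (675 − 748)² / 748 = 7.1243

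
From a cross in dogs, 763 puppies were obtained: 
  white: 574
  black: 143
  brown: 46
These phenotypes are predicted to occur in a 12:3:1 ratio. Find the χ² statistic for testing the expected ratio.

0.065

Under the 12:3:1 hypothesis (Σ ratio = 16, N = 763):
  white: 763 × 12/16 = 572.25
  black: 763 × 3/16 = 143.0625
  brown: 763 × 1/16 = 47.6875
χ² = Σ (O − E)² / E
  white: (574 − 572.25)² / 572.25 = 0.0054
  black: (143 − 143.0625)² / 143.0625 = 0.0000
  brown: (46 − 47.6875)² / 47.6875 = 0.0597
χ² = 0.0054 + 0.0000 + 0.0597 = 0.0651 ≈ 0.065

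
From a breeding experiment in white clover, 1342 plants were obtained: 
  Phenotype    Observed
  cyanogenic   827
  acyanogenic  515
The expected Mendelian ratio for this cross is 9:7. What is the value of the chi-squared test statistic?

15.751

Expected counts for N = 1342 under a 9:7 ratio (total parts = 16):
  cyanogenic: 1342 × 9/16 = 754.875
  acyanogenic: 1342 × 7/16 = 587.125
χ² = Σ (O − E)² / E
  cyanogenic: (827 − 754.875)² / 754.875 = 6.8912
  acyanogenic: (515 − 587.125)² / 587.125 = 8.8602
χ² = 6.8912 + 8.8602 = 15.7514 ≈ 15.751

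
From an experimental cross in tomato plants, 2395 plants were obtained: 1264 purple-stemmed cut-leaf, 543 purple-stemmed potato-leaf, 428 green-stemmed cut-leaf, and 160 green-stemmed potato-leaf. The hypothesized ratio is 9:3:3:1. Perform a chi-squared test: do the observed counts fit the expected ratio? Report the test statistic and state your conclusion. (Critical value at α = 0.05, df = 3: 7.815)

Expected counts for N = 2395 under a 9:3:3:1 ratio (total parts = 16):
  purple-stemmed cut-leaf: 2395 × 9/16 = 1347.1875
  purple-stemmed potato-leaf: 2395 × 3/16 = 449.0625
  green-stemmed cut-leaf: 2395 × 3/16 = 449.0625
  green-stemmed potato-leaf: 2395 × 1/16 = 149.6875
χ² = Σ (O − E)² / E
  purple-stemmed cut-leaf: (1264 − 1347.1875)² / 1347.1875 = 5.1367
  purple-stemmed potato-leaf: (543 − 449.0625)² / 449.0625 = 19.6504
  green-stemmed cut-leaf: (428 − 449.0625)² / 449.0625 = 0.9879
  green-stemmed potato-leaf: (160 − 149.6875)² / 149.6875 = 0.7105
χ² = 5.1367 + 19.6504 + 0.9879 + 0.7105 = 26.4855 ≈ 26.486
Degrees of freedom = 4 − 1 = 3; critical value at α = 0.05 is 7.815.
Since 26.486 > 7.815, we reject the null hypothesis — the data do not fit the 9:3:3:1 ratio.

26.486; not consistent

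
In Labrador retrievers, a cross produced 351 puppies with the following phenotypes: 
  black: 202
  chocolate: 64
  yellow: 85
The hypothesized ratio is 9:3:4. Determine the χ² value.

The 9:3:4 ratio has 16 parts, so with N = 351 the expected counts are:
  black: 351 × 9/16 = 197.4375
  chocolate: 351 × 3/16 = 65.8125
  yellow: 351 × 4/16 = 87.75
χ² = Σ (O − E)² / E
  black: (202 − 197.4375)² / 197.4375 = 0.1054
  chocolate: (64 − 65.8125)² / 65.8125 = 0.0499
  yellow: (85 − 87.75)² / 87.75 = 0.0862
χ² = 0.1054 + 0.0499 + 0.0862 = 0.2415 ≈ 0.242

0.242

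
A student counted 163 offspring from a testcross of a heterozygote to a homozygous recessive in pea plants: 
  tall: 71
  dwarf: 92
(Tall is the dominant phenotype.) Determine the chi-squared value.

2.706

A testcross of a heterozygote (Aa × aa) gives a 1:1 phenotypic ratio.
Expected counts for N = 163 under a 1:1 ratio (total parts = 2):
  tall: 163 × 1/2 = 81.5
  dwarf: 163 × 1/2 = 81.5
χ² = Σ (O − E)² / E
  tall: (71 − 81.5)² / 81.5 = 1.3528
  dwarf: (92 − 81.5)² / 81.5 = 1.3528
χ² = 1.3528 + 1.3528 = 2.7056 ≈ 2.706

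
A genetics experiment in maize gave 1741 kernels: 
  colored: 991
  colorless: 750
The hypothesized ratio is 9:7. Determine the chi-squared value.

Expected counts for N = 1741 under a 9:7 ratio (total parts = 16):
  colored: 1741 × 9/16 = 979.3125
  colorless: 1741 × 7/16 = 761.6875
χ² = Σ (O − E)² / E
  colored: (991 − 979.3125)² / 979.3125 = 0.1395
  colorless: (750 − 761.6875)² / 761.6875 = 0.1793
χ² = 0.1395 + 0.1793 = 0.3188 ≈ 0.319

0.319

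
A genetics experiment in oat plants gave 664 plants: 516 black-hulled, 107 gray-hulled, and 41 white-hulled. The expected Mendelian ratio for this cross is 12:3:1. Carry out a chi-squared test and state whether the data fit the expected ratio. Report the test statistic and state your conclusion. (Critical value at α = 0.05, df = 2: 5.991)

3.116; consistent

Expected counts for N = 664 under a 12:3:1 ratio (total parts = 16):
  black-hulled: 664 × 12/16 = 498
  gray-hulled: 664 × 3/16 = 124.5
  white-hulled: 664 × 1/16 = 41.5
χ² = Σ (O − E)² / E
  black-hulled: (516 − 498)² / 498 = 0.6506
  gray-hulled: (107 − 124.5)² / 124.5 = 2.4598
  white-hulled: (41 − 41.5)² / 41.5 = 0.0060
χ² = 0.6506 + 2.4598 + 0.0060 = 3.1164 ≈ 3.116
Degrees of freedom = 3 − 1 = 2; critical value at α = 0.05 is 5.991.
Since 3.116 < 5.991, we fail to reject the null hypothesis — the data are consistent with the 12:3:1 ratio.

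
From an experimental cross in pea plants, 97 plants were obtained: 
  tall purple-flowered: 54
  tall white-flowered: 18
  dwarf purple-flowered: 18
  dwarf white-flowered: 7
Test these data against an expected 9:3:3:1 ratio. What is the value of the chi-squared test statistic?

The 9:3:3:1 ratio has 16 parts, so with N = 97 the expected counts are:
  tall purple-flowered: 97 × 9/16 = 54.5625
  tall white-flowered: 97 × 3/16 = 18.1875
  dwarf purple-flowered: 97 × 3/16 = 18.1875
  dwarf white-flowered: 97 × 1/16 = 6.0625
χ² = Σ (O − E)² / E
  tall purple-flowered: (54 − 54.5625)² / 54.5625 = 0.0058
  tall white-flowered: (18 − 18.1875)² / 18.1875 = 0.0019
  dwarf purple-flowered: (18 − 18.1875)² / 18.1875 = 0.0019
  dwarf white-flowered: (7 − 6.0625)² / 6.0625 = 0.1450
χ² = 0.0058 + 0.0019 + 0.0019 + 0.1450 = 0.1546 ≈ 0.155

0.155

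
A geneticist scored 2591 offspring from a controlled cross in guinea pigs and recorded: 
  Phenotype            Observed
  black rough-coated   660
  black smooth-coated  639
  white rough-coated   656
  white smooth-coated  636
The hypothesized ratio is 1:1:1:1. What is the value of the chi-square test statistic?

Under the 1:1:1:1 hypothesis (Σ ratio = 4, N = 2591):
  black rough-coated: 2591 × 1/4 = 647.75
  black smooth-coated: 2591 × 1/4 = 647.75
  white rough-coated: 2591 × 1/4 = 647.75
  white smooth-coated: 2591 × 1/4 = 647.75
χ² = Σ (O − E)² / E
  black rough-coated: (660 − 647.75)² / 647.75 = 0.2317
  black smooth-coated: (639 − 647.75)² / 647.75 = 0.1182
  white rough-coated: (656 − 647.75)² / 647.75 = 0.1051
  white smooth-coated: (636 − 647.75)² / 647.75 = 0.2131
χ² = 0.2317 + 0.1182 + 0.1051 + 0.2131 = 0.6681 ≈ 0.668

0.668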